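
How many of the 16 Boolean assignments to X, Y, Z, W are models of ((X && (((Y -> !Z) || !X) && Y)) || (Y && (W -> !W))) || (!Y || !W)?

Initial set: {(((X && (((Y -> !Z) || !X) && Y)) || (Y && (W -> !W))) || (!Y || !W))}.
(((X && (((Y -> !Z) || !X) && Y)) || (Y && (W -> !W))) || (!Y || !W)): β-rule — branch into ((X && (((Y -> !Z) || !X) && Y)) || (Y && (W -> !W)))  //  (!Y || !W).
  branch 1 (add ((X && (((Y -> !Z) || !X) && Y)) || (Y && (W -> !W)))):
    ((X && (((Y -> !Z) || !X) && Y)) || (Y && (W -> !W))): β-rule — branch into (X && (((Y -> !Z) || !X) && Y))  //  (Y && (W -> !W)).
      branch 1.1 (add (X && (((Y -> !Z) || !X) && Y))):
        (X && (((Y -> !Z) || !X) && Y)): α-rule — add X, (((Y -> !Z) || !X) && Y).
        (((Y -> !Z) || !X) && Y): α-rule — add ((Y -> !Z) || !X), Y.
        ((Y -> !Z) || !X): β-rule — branch into (Y -> !Z)  //  !X.
          branch 1.1.1 (add (Y -> !Z)):
            (Y -> !Z): β-rule — branch into !Y  //  !Z.
              branch 1.1.1.1 (add !Y):
                × closes — contains both Y and !Y.
              branch 1.1.1.2 (add !Z):
                ○ open, literals {X=1, Y=1, Z=0}.
          branch 1.1.2 (add !X):
            × closes — contains both X and !X.
      branch 1.2 (add (Y && (W -> !W))):
        (Y && (W -> !W)): α-rule — add Y, (W -> !W).
        (W -> !W): β-rule — branch into !W  //  !W.
          branch 1.2.1 (add !W):
            ○ open, literals {W=0, Y=1}.
          branch 1.2.2 (add !W):
            ○ open, literals {W=0, Y=1}.
  branch 2 (add (!Y || !W)):
    (!Y || !W): β-rule — branch into !Y  //  !W.
      branch 2.1 (add !Y):
        ○ open, literals {Y=0}.
      branch 2.2 (add !W):
        ○ open, literals {W=0}.
2 branches closed, 5 open.
Each open branch fixes some atoms; the unmentioned ones are free. Counting distinct full assignments: branch {X=1, Y=1, Z=0} (W) contributes 2 new; branch {W=0, Y=1} (X, Z) contributes 3 new; branch {W=0, Y=1} (X, Z) contributes 0 new; branch {Y=0} (X, Z, W) contributes 8 new; branch {W=0} (X, Y, Z) contributes 0 new. Total: 13.

13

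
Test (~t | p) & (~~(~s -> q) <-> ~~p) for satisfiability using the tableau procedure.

Satisfiable

Initial set: {((~t | p) & (~~(~s -> q) <-> ~~p))}.
((~t | p) & (~~(~s -> q) <-> ~~p)): α-rule — add (~t | p), (~~(~s -> q) <-> ~~p).
(~t | p): β-rule — branch into ~t  //  p.
  branch 1 (add ~t):
    (~~(~s -> q) <-> ~~p): β-rule — branch into ~~(~s -> q), ~~p  //  ~~~(~s -> q), ~~~p.
      branch 1.1 (add ~~(~s -> q), ~~p):
        ~~(~s -> q): drop double negation, giving (~s -> q).
        ~~p: drop double negation, giving p.
        (~s -> q): β-rule — branch into ~~s  //  q.
          branch 1.1.1 (add ~~s):
            ○ open, literals {p=T, s=T, t=F}.
          branch 1.1.2 (add q):
            ○ open, literals {p=T, q=T, t=F}.
      branch 1.2 (add ~~~(~s -> q), ~~~p):
        ~~~(~s -> q): drop double negation, giving ~(~s -> q).
        ~~~p: drop double negation, giving ~p.
        ~(~s -> q): α-rule — add ~s, ~q.
        ○ open, literals {p=F, q=F, s=F, t=F}.
  branch 2 (add p):
    (~~(~s -> q) <-> ~~p): β-rule — branch into ~~(~s -> q), ~~p  //  ~~~(~s -> q), ~~~p.
      branch 2.1 (add ~~(~s -> q), ~~p):
        ~~(~s -> q): drop double negation, giving (~s -> q).
        ~~p: drop double negation, giving p.
        (~s -> q): β-rule — branch into ~~s  //  q.
          branch 2.1.1 (add ~~s):
            ○ open, literals {p=T, s=T}.
          branch 2.1.2 (add q):
            ○ open, literals {p=T, q=T}.
      branch 2.2 (add ~~~(~s -> q), ~~~p):
        ~~~(~s -> q): drop double negation, giving ~(~s -> q).
        ~~~p: drop double negation, giving ~p.
        × closes — contains both p and ~p.
1 branch closed, 5 open.
An open branch gives a satisfying assignment: p=T, s=T, t=F.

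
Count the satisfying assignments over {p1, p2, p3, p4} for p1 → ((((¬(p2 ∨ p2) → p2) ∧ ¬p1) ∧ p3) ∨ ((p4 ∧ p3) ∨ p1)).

16

Initial set: {(p1 → ((((¬(p2 ∨ p2) → p2) ∧ ¬p1) ∧ p3) ∨ ((p4 ∧ p3) ∨ p1)))}.
(p1 → ((((¬(p2 ∨ p2) → p2) ∧ ¬p1) ∧ p3) ∨ ((p4 ∧ p3) ∨ p1))): β-rule — branch into ¬p1  //  ((((¬(p2 ∨ p2) → p2) ∧ ¬p1) ∧ p3) ∨ ((p4 ∧ p3) ∨ p1)).
  branch 1 (add ¬p1):
    ○ open, literals {p1=0}.
  branch 2 (add ((((¬(p2 ∨ p2) → p2) ∧ ¬p1) ∧ p3) ∨ ((p4 ∧ p3) ∨ p1))):
    ((((¬(p2 ∨ p2) → p2) ∧ ¬p1) ∧ p3) ∨ ((p4 ∧ p3) ∨ p1)): β-rule — branch into (((¬(p2 ∨ p2) → p2) ∧ ¬p1) ∧ p3)  //  ((p4 ∧ p3) ∨ p1).
      branch 2.1 (add (((¬(p2 ∨ p2) → p2) ∧ ¬p1) ∧ p3)):
        (((¬(p2 ∨ p2) → p2) ∧ ¬p1) ∧ p3): α-rule — add ((¬(p2 ∨ p2) → p2) ∧ ¬p1), p3.
        ((¬(p2 ∨ p2) → p2) ∧ ¬p1): α-rule — add (¬(p2 ∨ p2) → p2), ¬p1.
        (¬(p2 ∨ p2) → p2): β-rule — branch into ¬¬(p2 ∨ p2)  //  p2.
          branch 2.1.1 (add ¬¬(p2 ∨ p2)):
            ¬¬(p2 ∨ p2): β-rule — branch into p2  //  p2.
              branch 2.1.1.1 (add p2):
                ○ open, literals {p1=0, p2=1, p3=1}.
              branch 2.1.1.2 (add p2):
                ○ open, literals {p1=0, p2=1, p3=1}.
          branch 2.1.2 (add p2):
            ○ open, literals {p1=0, p2=1, p3=1}.
      branch 2.2 (add ((p4 ∧ p3) ∨ p1)):
        ((p4 ∧ p3) ∨ p1): β-rule — branch into (p4 ∧ p3)  //  p1.
          branch 2.2.1 (add (p4 ∧ p3)):
            (p4 ∧ p3): α-rule — add p4, p3.
            ○ open, literals {p3=1, p4=1}.
          branch 2.2.2 (add p1):
            ○ open, literals {p1=1}.
0 branches closed, 6 open.
Each open branch fixes some atoms; the unmentioned ones are free. Counting distinct full assignments: branch {p1=0} (p2, p3, p4) contributes 8 new; branch {p1=0, p2=1, p3=1} (p4) contributes 0 new; branch {p1=0, p2=1, p3=1} (p4) contributes 0 new; branch {p1=0, p2=1, p3=1} (p4) contributes 0 new; branch {p3=1, p4=1} (p1, p2) contributes 2 new; branch {p1=1} (p2, p3, p4) contributes 6 new. Total: 16.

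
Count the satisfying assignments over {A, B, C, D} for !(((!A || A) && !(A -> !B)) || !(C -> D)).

9

Initial set: {!(((!A || A) && !(A -> !B)) || !(C -> D))}.
!(((!A || A) && !(A -> !B)) || !(C -> D)): α-rule — add !((!A || A) && !(A -> !B)), !!(C -> D).
!((!A || A) && !(A -> !B)): β-rule — branch into !(!A || A)  //  !!(A -> !B).
  branch 1 (add !(!A || A)):
    !(!A || A): α-rule — add !!A, !A.
    × closes — contains both A and !A.
  branch 2 (add !!(A -> !B)):
    !!(C -> D): β-rule — branch into !C  //  D.
      branch 2.1 (add !C):
        !!(A -> !B): β-rule — branch into !A  //  !B.
          branch 2.1.1 (add !A):
            ○ open, literals {A=F, C=F}.
          branch 2.1.2 (add !B):
            ○ open, literals {B=F, C=F}.
      branch 2.2 (add D):
        !!(A -> !B): β-rule — branch into !A  //  !B.
          branch 2.2.1 (add !A):
            ○ open, literals {A=F, D=T}.
          branch 2.2.2 (add !B):
            ○ open, literals {B=F, D=T}.
1 branch closed, 4 open.
Each open branch fixes some atoms; the unmentioned ones are free. Counting distinct full assignments: branch {A=F, C=F} (B, D) contributes 4 new; branch {B=F, C=F} (A, D) contributes 2 new; branch {A=F, D=T} (B, C) contributes 2 new; branch {B=F, D=T} (A, C) contributes 1 new. Total: 9.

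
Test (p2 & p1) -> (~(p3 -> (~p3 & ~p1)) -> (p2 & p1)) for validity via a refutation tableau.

Valid

Assume the negation and expand:
Initial set: {F ((p2 & p1) -> (~(p3 -> (~p3 & ~p1)) -> (p2 & p1)))}.
F ((p2 & p1) -> (~(p3 -> (~p3 & ~p1)) -> (p2 & p1))): α-rule — add T (p2 & p1), F (~(p3 -> (~p3 & ~p1)) -> (p2 & p1)).
T (p2 & p1): α-rule — add T p2, T p1.
F (~(p3 -> (~p3 & ~p1)) -> (p2 & p1)): α-rule — add T ~(p3 -> (~p3 & ~p1)), F (p2 & p1).
T ~(p3 -> (~p3 & ~p1)): α-rule — add T p3, F (~p3 & ~p1).
F (p2 & p1): β-rule — branch into F p2  //  F p1.
  branch 1 (add F p2):
    × closes — contains both p2 and ~p2.
  branch 2 (add F p1):
    × closes — contains both p1 and ~p1.
All 2 branches close.
Every branch closed, so the negation is unsatisfiable and the formula is valid.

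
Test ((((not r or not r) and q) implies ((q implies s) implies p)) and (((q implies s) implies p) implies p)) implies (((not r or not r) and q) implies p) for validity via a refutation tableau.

Valid

Assume the negation and expand:
Initial set: {not (((((not r or not r) and q) implies ((q implies s) implies p)) and (((q implies s) implies p) implies p)) implies (((not r or not r) and q) implies p))}.
not (((((not r or not r) and q) implies ((q implies s) implies p)) and (((q implies s) implies p) implies p)) implies (((not r or not r) and q) implies p)): α-rule — add ((((not r or not r) and q) implies ((q implies s) implies p)) and (((q implies s) implies p) implies p)), not (((not r or not r) and q) implies p).
((((not r or not r) and q) implies ((q implies s) implies p)) and (((q implies s) implies p) implies p)): α-rule — add (((not r or not r) and q) implies ((q implies s) implies p)), (((q implies s) implies p) implies p).
not (((not r or not r) and q) implies p): α-rule — add ((not r or not r) and q), not p.
((not r or not r) and q): α-rule — add (not r or not r), q.
(((not r or not r) and q) implies ((q implies s) implies p)): β-rule — branch into not ((not r or not r) and q)  //  ((q implies s) implies p).
  branch 1 (add not ((not r or not r) and q)):
    (((q implies s) implies p) implies p): β-rule — branch into not ((q implies s) implies p)  //  p.
      branch 1.1 (add not ((q implies s) implies p)):
        not ((q implies s) implies p): α-rule — add (q implies s), not p.
        (not r or not r): β-rule — branch into not r  //  not r.
          branch 1.1.1 (add not r):
            not ((not r or not r) and q): β-rule — branch into not (not r or not r)  //  not q.
              branch 1.1.1.1 (add not (not r or not r)):
                not (not r or not r): α-rule — add not not r, not not r.
                × closes — contains both r and not r.
              branch 1.1.1.2 (add not q):
                × closes — contains both q and not q.
          branch 1.1.2 (add not r):
            not ((not r or not r) and q): β-rule — branch into not (not r or not r)  //  not q.
              branch 1.1.2.1 (add not (not r or not r)):
                not (not r or not r): α-rule — add not not r, not not r.
                × closes — contains both r and not r.
              branch 1.1.2.2 (add not q):
                × closes — contains both q and not q.
      branch 1.2 (add p):
        × closes — contains both p and not p.
  branch 2 (add ((q implies s) implies p)):
    (((q implies s) implies p) implies p): β-rule — branch into not ((q implies s) implies p)  //  p.
      branch 2.1 (add not ((q implies s) implies p)):
        not ((q implies s) implies p): α-rule — add (q implies s), not p.
        (not r or not r): β-rule — branch into not r  //  not r.
          branch 2.1.1 (add not r):
            ((q implies s) implies p): β-rule — branch into not (q implies s)  //  p.
              branch 2.1.1.1 (add not (q implies s)):
                not (q implies s): α-rule — add q, not s.
                (q implies s): β-rule — branch into not q  //  s.
                  branch 2.1.1.1.1 (add not q):
                    × closes — contains both q and not q.
                  branch 2.1.1.1.2 (add s):
                    × closes — contains both s and not s.
              branch 2.1.1.2 (add p):
                × closes — contains both p and not p.
          branch 2.1.2 (add not r):
            ((q implies s) implies p): β-rule — branch into not (q implies s)  //  p.
              branch 2.1.2.1 (add not (q implies s)):
                not (q implies s): α-rule — add q, not s.
                (q implies s): β-rule — branch into not q  //  s.
                  branch 2.1.2.1.1 (add not q):
                    × closes — contains both q and not q.
                  branch 2.1.2.1.2 (add s):
                    × closes — contains both s and not s.
              branch 2.1.2.2 (add p):
                × closes — contains both p and not p.
      branch 2.2 (add p):
        × closes — contains both p and not p.
All 12 branches close.
Every branch closed, so the negation is unsatisfiable and the formula is valid.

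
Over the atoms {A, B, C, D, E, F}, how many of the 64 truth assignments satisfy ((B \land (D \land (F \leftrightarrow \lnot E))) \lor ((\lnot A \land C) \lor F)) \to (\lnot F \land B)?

28

Initial set: {(((B \land (D \land (F \leftrightarrow \lnot E))) \lor ((\lnot A \land C) \lor F)) \to (\lnot F \land B))}.
(((B \land (D \land (F \leftrightarrow \lnot E))) \lor ((\lnot A \land C) \lor F)) \to (\lnot F \land B)): β-rule — branch into \lnot ((B \land (D \land (F \leftrightarrow \lnot E))) \lor ((\lnot A \land C) \lor F))  //  (\lnot F \land B).
  branch 1 (add \lnot ((B \land (D \land (F \leftrightarrow \lnot E))) \lor ((\lnot A \land C) \lor F))):
    \lnot ((B \land (D \land (F \leftrightarrow \lnot E))) \lor ((\lnot A \land C) \lor F)): α-rule — add \lnot (B \land (D \land (F \leftrightarrow \lnot E))), \lnot ((\lnot A \land C) \lor F).
    \lnot ((\lnot A \land C) \lor F): α-rule — add \lnot (\lnot A \land C), \lnot F.
    \lnot (B \land (D \land (F \leftrightarrow \lnot E))): β-rule — branch into \lnot B  //  \lnot (D \land (F \leftrightarrow \lnot E)).
      branch 1.1 (add \lnot B):
        \lnot (\lnot A \land C): β-rule — branch into \lnot \lnot A  //  \lnot C.
          branch 1.1.1 (add \lnot \lnot A):
            ○ open, literals {A=1, B=0, F=0}.
          branch 1.1.2 (add \lnot C):
            ○ open, literals {B=0, C=0, F=0}.
      branch 1.2 (add \lnot (D \land (F \leftrightarrow \lnot E))):
        \lnot (\lnot A \land C): β-rule — branch into \lnot \lnot A  //  \lnot C.
          branch 1.2.1 (add \lnot \lnot A):
            \lnot (D \land (F \leftrightarrow \lnot E)): β-rule — branch into \lnot D  //  \lnot (F \leftrightarrow \lnot E).
              branch 1.2.1.1 (add \lnot D):
                ○ open, literals {A=1, D=0, F=0}.
              branch 1.2.1.2 (add \lnot (F \leftrightarrow \lnot E)):
                \lnot (F \leftrightarrow \lnot E): β-rule — branch into F, \lnot \lnot E  //  \lnot F, \lnot E.
                  branch 1.2.1.2.1 (add F, \lnot \lnot E):
                    × closes — contains both F and \lnot F.
                  branch 1.2.1.2.2 (add \lnot F, \lnot E):
                    ○ open, literals {A=1, E=0, F=0}.
          branch 1.2.2 (add \lnot C):
            \lnot (D \land (F \leftrightarrow \lnot E)): β-rule — branch into \lnot D  //  \lnot (F \leftrightarrow \lnot E).
              branch 1.2.2.1 (add \lnot D):
                ○ open, literals {C=0, D=0, F=0}.
              branch 1.2.2.2 (add \lnot (F \leftrightarrow \lnot E)):
                \lnot (F \leftrightarrow \lnot E): β-rule — branch into F, \lnot \lnot E  //  \lnot F, \lnot E.
                  branch 1.2.2.2.1 (add F, \lnot \lnot E):
                    × closes — contains both F and \lnot F.
                  branch 1.2.2.2.2 (add \lnot F, \lnot E):
                    ○ open, literals {C=0, E=0, F=0}.
  branch 2 (add (\lnot F \land B)):
    (\lnot F \land B): α-rule — add \lnot F, B.
    ○ open, literals {B=1, F=0}.
2 branches closed, 7 open.
Each open branch fixes some atoms; the unmentioned ones are free. Counting distinct full assignments: branch {A=1, B=0, F=0} (C, D, E) contributes 8 new; branch {B=0, C=0, F=0} (A, D, E) contributes 4 new; branch {A=1, D=0, F=0} (B, C, E) contributes 4 new; branch {A=1, E=0, F=0} (B, C, D) contributes 2 new; branch {C=0, D=0, F=0} (A, B, E) contributes 2 new; branch {C=0, E=0, F=0} (A, B, D) contributes 1 new; branch {B=1, F=0} (A, C, D, E) contributes 7 new. Total: 28.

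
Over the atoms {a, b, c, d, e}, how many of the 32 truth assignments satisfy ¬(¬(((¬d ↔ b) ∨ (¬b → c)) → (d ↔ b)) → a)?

8

Initial set: {T ¬(¬(((¬d ↔ b) ∨ (¬b → c)) → (d ↔ b)) → a)}.
T ¬(¬(((¬d ↔ b) ∨ (¬b → c)) → (d ↔ b)) → a): α-rule — add T ¬(((¬d ↔ b) ∨ (¬b → c)) → (d ↔ b)), F a.
T ¬(((¬d ↔ b) ∨ (¬b → c)) → (d ↔ b)): α-rule — add T ((¬d ↔ b) ∨ (¬b → c)), F (d ↔ b).
T ((¬d ↔ b) ∨ (¬b → c)): β-rule — branch into T (¬d ↔ b)  //  T (¬b → c).
  branch 1 (add T (¬d ↔ b)):
    F (d ↔ b): β-rule — branch into T d, F b  //  F d, T b.
      branch 1.1 (add T d, F b):
        T (¬d ↔ b): β-rule — branch into T ¬d, T b  //  F ¬d, F b.
          branch 1.1.1 (add T ¬d, T b):
            × closes — contains both d and ¬d.
          branch 1.1.2 (add F ¬d, F b):
            ○ open, literals {a=F, b=F, d=T}.
      branch 1.2 (add F d, T b):
        T (¬d ↔ b): β-rule — branch into T ¬d, T b  //  F ¬d, F b.
          branch 1.2.1 (add T ¬d, T b):
            ○ open, literals {a=F, b=T, d=F}.
          branch 1.2.2 (add F ¬d, F b):
            × closes — contains both d and ¬d.
  branch 2 (add T (¬b → c)):
    F (d ↔ b): β-rule — branch into T d, F b  //  F d, T b.
      branch 2.1 (add T d, F b):
        T (¬b → c): β-rule — branch into F ¬b  //  T c.
          branch 2.1.1 (add F ¬b):
            × closes — contains both b and ¬b.
          branch 2.1.2 (add T c):
            ○ open, literals {a=F, b=F, c=T, d=T}.
      branch 2.2 (add F d, T b):
        T (¬b → c): β-rule — branch into F ¬b  //  T c.
          branch 2.2.1 (add F ¬b):
            ○ open, literals {a=F, b=T, d=F}.
          branch 2.2.2 (add T c):
            ○ open, literals {a=F, b=T, c=T, d=F}.
3 branches closed, 5 open.
Each open branch fixes some atoms; the unmentioned ones are free. Counting distinct full assignments: branch {a=F, b=F, d=T} (c, e) contributes 4 new; branch {a=F, b=T, d=F} (c, e) contributes 4 new; branch {a=F, b=F, c=T, d=T} (e) contributes 0 new; branch {a=F, b=T, d=F} (c, e) contributes 0 new; branch {a=F, b=T, c=T, d=F} (e) contributes 0 new. Total: 8.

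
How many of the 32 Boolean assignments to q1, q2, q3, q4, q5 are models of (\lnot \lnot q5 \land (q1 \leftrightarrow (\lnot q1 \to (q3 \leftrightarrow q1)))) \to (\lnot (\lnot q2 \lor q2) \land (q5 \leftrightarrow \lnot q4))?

20

Initial set: {((\lnot \lnot q5 \land (q1 \leftrightarrow (\lnot q1 \to (q3 \leftrightarrow q1)))) \to (\lnot (\lnot q2 \lor q2) \land (q5 \leftrightarrow \lnot q4)))}.
((\lnot \lnot q5 \land (q1 \leftrightarrow (\lnot q1 \to (q3 \leftrightarrow q1)))) \to (\lnot (\lnot q2 \lor q2) \land (q5 \leftrightarrow \lnot q4))): β-rule — branch into \lnot (\lnot \lnot q5 \land (q1 \leftrightarrow (\lnot q1 \to (q3 \leftrightarrow q1))))  //  (\lnot (\lnot q2 \lor q2) \land (q5 \leftrightarrow \lnot q4)).
  branch 1 (add \lnot (\lnot \lnot q5 \land (q1 \leftrightarrow (\lnot q1 \to (q3 \leftrightarrow q1))))):
    \lnot (\lnot \lnot q5 \land (q1 \leftrightarrow (\lnot q1 \to (q3 \leftrightarrow q1)))): β-rule — branch into \lnot \lnot \lnot q5  //  \lnot (q1 \leftrightarrow (\lnot q1 \to (q3 \leftrightarrow q1))).
      branch 1.1 (add \lnot \lnot \lnot q5):
        \lnot \lnot \lnot q5: drop double negation, giving \lnot q5.
        ○ open, literals {q5=F}.
      branch 1.2 (add \lnot (q1 \leftrightarrow (\lnot q1 \to (q3 \leftrightarrow q1)))):
        \lnot (q1 \leftrightarrow (\lnot q1 \to (q3 \leftrightarrow q1))): β-rule — branch into q1, \lnot (\lnot q1 \to (q3 \leftrightarrow q1))  //  \lnot q1, (\lnot q1 \to (q3 \leftrightarrow q1)).
          branch 1.2.1 (add q1, \lnot (\lnot q1 \to (q3 \leftrightarrow q1))):
            \lnot (\lnot q1 \to (q3 \leftrightarrow q1)): α-rule — add \lnot q1, \lnot (q3 \leftrightarrow q1).
            × closes — contains both q1 and \lnot q1.
          branch 1.2.2 (add \lnot q1, (\lnot q1 \to (q3 \leftrightarrow q1))):
            (\lnot q1 \to (q3 \leftrightarrow q1)): β-rule — branch into \lnot \lnot q1  //  (q3 \leftrightarrow q1).
              branch 1.2.2.1 (add \lnot \lnot q1):
                × closes — contains both q1 and \lnot q1.
              branch 1.2.2.2 (add (q3 \leftrightarrow q1)):
                (q3 \leftrightarrow q1): β-rule — branch into q3, q1  //  \lnot q3, \lnot q1.
                  branch 1.2.2.2.1 (add q3, q1):
                    × closes — contains both q1 and \lnot q1.
                  branch 1.2.2.2.2 (add \lnot q3, \lnot q1):
                    ○ open, literals {q1=F, q3=F}.
  branch 2 (add (\lnot (\lnot q2 \lor q2) \land (q5 \leftrightarrow \lnot q4))):
    (\lnot (\lnot q2 \lor q2) \land (q5 \leftrightarrow \lnot q4)): α-rule — add \lnot (\lnot q2 \lor q2), (q5 \leftrightarrow \lnot q4).
    \lnot (\lnot q2 \lor q2): α-rule — add \lnot \lnot q2, \lnot q2.
    × closes — contains both q2 and \lnot q2.
4 branches closed, 2 open.
Each open branch fixes some atoms; the unmentioned ones are free. Counting distinct full assignments: branch {q5=F} (q1, q2, q3, q4) contributes 16 new; branch {q1=F, q3=F} (q2, q4, q5) contributes 4 new. Total: 20.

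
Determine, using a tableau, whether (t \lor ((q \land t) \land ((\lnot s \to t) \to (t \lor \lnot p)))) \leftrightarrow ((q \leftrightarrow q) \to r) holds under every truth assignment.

Assume the negation and expand:
Initial set: {\lnot ((t \lor ((q \land t) \land ((\lnot s \to t) \to (t \lor \lnot p)))) \leftrightarrow ((q \leftrightarrow q) \to r))}.
\lnot ((t \lor ((q \land t) \land ((\lnot s \to t) \to (t \lor \lnot p)))) \leftrightarrow ((q \leftrightarrow q) \to r)): β-rule — branch into (t \lor ((q \land t) \land ((\lnot s \to t) \to (t \lor \lnot p)))), \lnot ((q \leftrightarrow q) \to r)  //  \lnot (t \lor ((q \land t) \land ((\lnot s \to t) \to (t \lor \lnot p)))), ((q \leftrightarrow q) \to r).
  branch 1 (add (t \lor ((q \land t) \land ((\lnot s \to t) \to (t \lor \lnot p)))), \lnot ((q \leftrightarrow q) \to r)):
    \lnot ((q \leftrightarrow q) \to r): α-rule — add (q \leftrightarrow q), \lnot r.
    (t \lor ((q \land t) \land ((\lnot s \to t) \to (t \lor \lnot p)))): β-rule — branch into t  //  ((q \land t) \land ((\lnot s \to t) \to (t \lor \lnot p))).
      branch 1.1 (add t):
        (q \leftrightarrow q): β-rule — branch into q, q  //  \lnot q, \lnot q.
          branch 1.1.1 (add q, q):
            ○ open, literals {q=1, r=0, t=1}.
          branch 1.1.2 (add \lnot q, \lnot q):
            ○ open, literals {q=0, r=0, t=1}.
      branch 1.2 (add ((q \land t) \land ((\lnot s \to t) \to (t \lor \lnot p)))):
        ((q \land t) \land ((\lnot s \to t) \to (t \lor \lnot p))): α-rule — add (q \land t), ((\lnot s \to t) \to (t \lor \lnot p)).
        (q \land t): α-rule — add q, t.
        (q \leftrightarrow q): β-rule — branch into q, q  //  \lnot q, \lnot q.
          branch 1.2.1 (add q, q):
            ((\lnot s \to t) \to (t \lor \lnot p)): β-rule — branch into \lnot (\lnot s \to t)  //  (t \lor \lnot p).
              branch 1.2.1.1 (add \lnot (\lnot s \to t)):
                \lnot (\lnot s \to t): α-rule — add \lnot s, \lnot t.
                × closes — contains both t and \lnot t.
              branch 1.2.1.2 (add (t \lor \lnot p)):
                (t \lor \lnot p): β-rule — branch into t  //  \lnot p.
                  branch 1.2.1.2.1 (add t):
                    ○ open, literals {q=1, r=0, t=1}.
                  branch 1.2.1.2.2 (add \lnot p):
                    ○ open, literals {p=0, q=1, r=0, t=1}.
          branch 1.2.2 (add \lnot q, \lnot q):
            × closes — contains both q and \lnot q.
  branch 2 (add \lnot (t \lor ((q \land t) \land ((\lnot s \to t) \to (t \lor \lnot p)))), ((q \leftrightarrow q) \to r)):
    \lnot (t \lor ((q \land t) \land ((\lnot s \to t) \to (t \lor \lnot p)))): α-rule — add \lnot t, \lnot ((q \land t) \land ((\lnot s \to t) \to (t \lor \lnot p))).
    ((q \leftrightarrow q) \to r): β-rule — branch into \lnot (q \leftrightarrow q)  //  r.
      branch 2.1 (add \lnot (q \leftrightarrow q)):
        \lnot ((q \land t) \land ((\lnot s \to t) \to (t \lor \lnot p))): β-rule — branch into \lnot (q \land t)  //  \lnot ((\lnot s \to t) \to (t \lor \lnot p)).
          branch 2.1.1 (add \lnot (q \land t)):
            \lnot (q \leftrightarrow q): β-rule — branch into q, \lnot q  //  \lnot q, q.
              branch 2.1.1.1 (add q, \lnot q):
                × closes — contains both q and \lnot q.
              branch 2.1.1.2 (add \lnot q, q):
                × closes — contains both q and \lnot q.
          branch 2.1.2 (add \lnot ((\lnot s \to t) \to (t \lor \lnot p))):
            \lnot ((\lnot s \to t) \to (t \lor \lnot p)): α-rule — add (\lnot s \to t), \lnot (t \lor \lnot p).
            \lnot (t \lor \lnot p): α-rule — add \lnot t, \lnot \lnot p.
            \lnot (q \leftrightarrow q): β-rule — branch into q, \lnot q  //  \lnot q, q.
              branch 2.1.2.1 (add q, \lnot q):
                × closes — contains both q and \lnot q.
              branch 2.1.2.2 (add \lnot q, q):
                × closes — contains both q and \lnot q.
      branch 2.2 (add r):
        \lnot ((q \land t) \land ((\lnot s \to t) \to (t \lor \lnot p))): β-rule — branch into \lnot (q \land t)  //  \lnot ((\lnot s \to t) \to (t \lor \lnot p)).
          branch 2.2.1 (add \lnot (q \land t)):
            \lnot (q \land t): β-rule — branch into \lnot q  //  \lnot t.
              branch 2.2.1.1 (add \lnot q):
                ○ open, literals {q=0, r=1, t=0}.
              branch 2.2.1.2 (add \lnot t):
                ○ open, literals {r=1, t=0}.
          branch 2.2.2 (add \lnot ((\lnot s \to t) \to (t \lor \lnot p))):
            \lnot ((\lnot s \to t) \to (t \lor \lnot p)): α-rule — add (\lnot s \to t), \lnot (t \lor \lnot p).
            \lnot (t \lor \lnot p): α-rule — add \lnot t, \lnot \lnot p.
            (\lnot s \to t): β-rule — branch into \lnot \lnot s  //  t.
              branch 2.2.2.1 (add \lnot \lnot s):
                ○ open, literals {p=1, r=1, s=1, t=0}.
              branch 2.2.2.2 (add t):
                × closes — contains both t and \lnot t.
7 branches closed, 7 open.
An open branch gives a countermodel: q=1, r=0, t=1 (unmentioned atoms arbitrary); under it the original formula is false.

Not valid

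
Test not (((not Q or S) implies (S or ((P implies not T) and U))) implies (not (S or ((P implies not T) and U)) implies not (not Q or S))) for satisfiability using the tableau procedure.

Initial set: {not (((not Q or S) implies (S or ((P implies not T) and U))) implies (not (S or ((P implies not T) and U)) implies not (not Q or S)))}.
not (((not Q or S) implies (S or ((P implies not T) and U))) implies (not (S or ((P implies not T) and U)) implies not (not Q or S))): α-rule — add ((not Q or S) implies (S or ((P implies not T) and U))), not (not (S or ((P implies not T) and U)) implies not (not Q or S)).
not (not (S or ((P implies not T) and U)) implies not (not Q or S)): α-rule — add not (S or ((P implies not T) and U)), not not (not Q or S).
not (S or ((P implies not T) and U)): α-rule — add not S, not ((P implies not T) and U).
((not Q or S) implies (S or ((P implies not T) and U))): β-rule — branch into not (not Q or S)  //  (S or ((P implies not T) and U)).
  branch 1 (add not (not Q or S)):
    not (not Q or S): α-rule — add not not Q, not S.
    not not (not Q or S): β-rule — branch into not Q  //  S.
      branch 1.1 (add not Q):
        × closes — contains both Q and not Q.
      branch 1.2 (add S):
        × closes — contains both S and not S.
  branch 2 (add (S or ((P implies not T) and U))):
    not not (not Q or S): β-rule — branch into not Q  //  S.
      branch 2.1 (add not Q):
        not ((P implies not T) and U): β-rule — branch into not (P implies not T)  //  not U.
          branch 2.1.1 (add not (P implies not T)):
            not (P implies not T): α-rule — add P, not not T.
            (S or ((P implies not T) and U)): β-rule — branch into S  //  ((P implies not T) and U).
              branch 2.1.1.1 (add S):
                × closes — contains both S and not S.
              branch 2.1.1.2 (add ((P implies not T) and U)):
                ((P implies not T) and U): α-rule — add (P implies not T), U.
                (P implies not T): β-rule — branch into not P  //  not T.
                  branch 2.1.1.2.1 (add not P):
                    × closes — contains both P and not P.
                  branch 2.1.1.2.2 (add not T):
                    × closes — contains both T and not T.
          branch 2.1.2 (add not U):
            (S or ((P implies not T) and U)): β-rule — branch into S  //  ((P implies not T) and U).
              branch 2.1.2.1 (add S):
                × closes — contains both S and not S.
              branch 2.1.2.2 (add ((P implies not T) and U)):
                ((P implies not T) and U): α-rule — add (P implies not T), U.
                × closes — contains both U and not U.
      branch 2.2 (add S):
        × closes — contains both S and not S.
All 8 branches close.
Every branch closed; the formula is unsatisfiable.

Unsatisfiable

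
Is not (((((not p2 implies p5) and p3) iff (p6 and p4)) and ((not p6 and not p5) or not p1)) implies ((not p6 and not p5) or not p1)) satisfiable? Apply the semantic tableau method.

Unsatisfiable

Initial set: {T not (((((not p2 implies p5) and p3) iff (p6 and p4)) and ((not p6 and not p5) or not p1)) implies ((not p6 and not p5) or not p1))}.
T not (((((not p2 implies p5) and p3) iff (p6 and p4)) and ((not p6 and not p5) or not p1)) implies ((not p6 and not p5) or not p1)): α-rule — add T ((((not p2 implies p5) and p3) iff (p6 and p4)) and ((not p6 and not p5) or not p1)), F ((not p6 and not p5) or not p1).
T ((((not p2 implies p5) and p3) iff (p6 and p4)) and ((not p6 and not p5) or not p1)): α-rule — add T (((not p2 implies p5) and p3) iff (p6 and p4)), T ((not p6 and not p5) or not p1).
F ((not p6 and not p5) or not p1): α-rule — add F (not p6 and not p5), F not p1.
T (((not p2 implies p5) and p3) iff (p6 and p4)): β-rule — branch into T ((not p2 implies p5) and p3), T (p6 and p4)  //  F ((not p2 implies p5) and p3), F (p6 and p4).
  branch 1 (add T ((not p2 implies p5) and p3), T (p6 and p4)):
    T ((not p2 implies p5) and p3): α-rule — add T (not p2 implies p5), T p3.
    T (p6 and p4): α-rule — add T p6, T p4.
    T ((not p6 and not p5) or not p1): β-rule — branch into T (not p6 and not p5)  //  T not p1.
      branch 1.1 (add T (not p6 and not p5)):
        T (not p6 and not p5): α-rule — add T not p6, T not p5.
        × closes — contains both p6 and not p6.
      branch 1.2 (add T not p1):
        × closes — contains both p1 and not p1.
  branch 2 (add F ((not p2 implies p5) and p3), F (p6 and p4)):
    T ((not p6 and not p5) or not p1): β-rule — branch into T (not p6 and not p5)  //  T not p1.
      branch 2.1 (add T (not p6 and not p5)):
        T (not p6 and not p5): α-rule — add T not p6, T not p5.
        F (not p6 and not p5): β-rule — branch into F not p6  //  F not p5.
          branch 2.1.1 (add F not p6):
            × closes — contains both p6 and not p6.
          branch 2.1.2 (add F not p5):
            × closes — contains both p5 and not p5.
      branch 2.2 (add T not p1):
        × closes — contains both p1 and not p1.
All 5 branches close.
Every branch closed; the formula is unsatisfiable.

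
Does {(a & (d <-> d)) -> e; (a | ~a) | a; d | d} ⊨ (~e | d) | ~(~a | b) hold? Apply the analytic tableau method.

Yes

Initial set: {T ((a & (d <-> d)) -> e); T ((a | ~a) | a); T (d | d); F ((~e | d) | ~(~a | b))}.
F ((~e | d) | ~(~a | b)): α-rule — add F (~e | d), F ~(~a | b).
F (~e | d): α-rule — add F ~e, F d.
T ((a & (d <-> d)) -> e): β-rule — branch into F (a & (d <-> d))  //  T e.
  branch 1 (add F (a & (d <-> d))):
    T ((a | ~a) | a): β-rule — branch into T (a | ~a)  //  T a.
      branch 1.1 (add T (a | ~a)):
        T (d | d): β-rule — branch into T d  //  T d.
          branch 1.1.1 (add T d):
            × closes — contains both d and ~d.
          branch 1.1.2 (add T d):
            × closes — contains both d and ~d.
      branch 1.2 (add T a):
        T (d | d): β-rule — branch into T d  //  T d.
          branch 1.2.1 (add T d):
            × closes — contains both d and ~d.
          branch 1.2.2 (add T d):
            × closes — contains both d and ~d.
  branch 2 (add T e):
    T ((a | ~a) | a): β-rule — branch into T (a | ~a)  //  T a.
      branch 2.1 (add T (a | ~a)):
        T (d | d): β-rule — branch into T d  //  T d.
          branch 2.1.1 (add T d):
            × closes — contains both d and ~d.
          branch 2.1.2 (add T d):
            × closes — contains both d and ~d.
      branch 2.2 (add T a):
        T (d | d): β-rule — branch into T d  //  T d.
          branch 2.2.1 (add T d):
            × closes — contains both d and ~d.
          branch 2.2.2 (add T d):
            × closes — contains both d and ~d.
All 8 branches close.
Every branch closed, so the premises entail the conclusion.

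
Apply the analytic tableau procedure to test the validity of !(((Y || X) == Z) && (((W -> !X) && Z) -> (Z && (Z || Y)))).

Not valid

Assume the negation and expand:
Initial set: {!!(((Y || X) == Z) && (((W -> !X) && Z) -> (Z && (Z || Y))))}.
!!(((Y || X) == Z) && (((W -> !X) && Z) -> (Z && (Z || Y)))): α-rule — add ((Y || X) == Z), (((W -> !X) && Z) -> (Z && (Z || Y))).
((Y || X) == Z): β-rule — branch into (Y || X), Z  //  !(Y || X), !Z.
  branch 1 (add (Y || X), Z):
    (((W -> !X) && Z) -> (Z && (Z || Y))): β-rule — branch into !((W -> !X) && Z)  //  (Z && (Z || Y)).
      branch 1.1 (add !((W -> !X) && Z)):
        (Y || X): β-rule — branch into Y  //  X.
          branch 1.1.1 (add Y):
            !((W -> !X) && Z): β-rule — branch into !(W -> !X)  //  !Z.
              branch 1.1.1.1 (add !(W -> !X)):
                !(W -> !X): α-rule — add W, !!X.
                ○ open, literals {W=T, X=T, Y=T, Z=T}.
              branch 1.1.1.2 (add !Z):
                × closes — contains both Z and !Z.
          branch 1.1.2 (add X):
            !((W -> !X) && Z): β-rule — branch into !(W -> !X)  //  !Z.
              branch 1.1.2.1 (add !(W -> !X)):
                !(W -> !X): α-rule — add W, !!X.
                ○ open, literals {W=T, X=T, Z=T}.
              branch 1.1.2.2 (add !Z):
                × closes — contains both Z and !Z.
      branch 1.2 (add (Z && (Z || Y))):
        (Z && (Z || Y)): α-rule — add Z, (Z || Y).
        (Y || X): β-rule — branch into Y  //  X.
          branch 1.2.1 (add Y):
            (Z || Y): β-rule — branch into Z  //  Y.
              branch 1.2.1.1 (add Z):
                ○ open, literals {Y=T, Z=T}.
              branch 1.2.1.2 (add Y):
                ○ open, literals {Y=T, Z=T}.
          branch 1.2.2 (add X):
            (Z || Y): β-rule — branch into Z  //  Y.
              branch 1.2.2.1 (add Z):
                ○ open, literals {X=T, Z=T}.
              branch 1.2.2.2 (add Y):
                ○ open, literals {X=T, Y=T, Z=T}.
  branch 2 (add !(Y || X), !Z):
    !(Y || X): α-rule — add !Y, !X.
    (((W -> !X) && Z) -> (Z && (Z || Y))): β-rule — branch into !((W -> !X) && Z)  //  (Z && (Z || Y)).
      branch 2.1 (add !((W -> !X) && Z)):
        !((W -> !X) && Z): β-rule — branch into !(W -> !X)  //  !Z.
          branch 2.1.1 (add !(W -> !X)):
            !(W -> !X): α-rule — add W, !!X.
            × closes — contains both X and !X.
          branch 2.1.2 (add !Z):
            ○ open, literals {X=F, Y=F, Z=F}.
      branch 2.2 (add (Z && (Z || Y))):
        (Z && (Z || Y)): α-rule — add Z, (Z || Y).
        × closes — contains both Z and !Z.
4 branches closed, 7 open.
An open branch gives a countermodel: W=T, X=T, Y=T, Z=T (unmentioned atoms arbitrary); under it the original formula is false.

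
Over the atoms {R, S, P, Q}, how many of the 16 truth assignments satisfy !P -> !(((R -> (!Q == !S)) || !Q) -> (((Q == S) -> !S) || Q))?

8

Initial set: {(!P -> !(((R -> (!Q == !S)) || !Q) -> (((Q == S) -> !S) || Q)))}.
(!P -> !(((R -> (!Q == !S)) || !Q) -> (((Q == S) -> !S) || Q))): β-rule — branch into !!P  //  !(((R -> (!Q == !S)) || !Q) -> (((Q == S) -> !S) || Q)).
  branch 1 (add !!P):
    ○ open, literals {P=1}.
  branch 2 (add !(((R -> (!Q == !S)) || !Q) -> (((Q == S) -> !S) || Q))):
    !(((R -> (!Q == !S)) || !Q) -> (((Q == S) -> !S) || Q)): α-rule — add ((R -> (!Q == !S)) || !Q), !(((Q == S) -> !S) || Q).
    !(((Q == S) -> !S) || Q): α-rule — add !((Q == S) -> !S), !Q.
    !((Q == S) -> !S): α-rule — add (Q == S), !!S.
    ((R -> (!Q == !S)) || !Q): β-rule — branch into (R -> (!Q == !S))  //  !Q.
      branch 2.1 (add (R -> (!Q == !S))):
        (Q == S): β-rule — branch into Q, S  //  !Q, !S.
          branch 2.1.1 (add Q, S):
            × closes — contains both Q and !Q.
          branch 2.1.2 (add !Q, !S):
            × closes — contains both S and !S.
      branch 2.2 (add !Q):
        (Q == S): β-rule — branch into Q, S  //  !Q, !S.
          branch 2.2.1 (add Q, S):
            × closes — contains both Q and !Q.
          branch 2.2.2 (add !Q, !S):
            × closes — contains both S and !S.
4 branches closed, 1 open.
Each open branch fixes some atoms; the unmentioned ones are free. Counting distinct full assignments: branch {P=1} (R, S, Q) contributes 8 new. Total: 8.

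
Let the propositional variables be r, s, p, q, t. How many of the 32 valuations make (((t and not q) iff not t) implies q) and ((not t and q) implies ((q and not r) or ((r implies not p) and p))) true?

28

Initial set: {((((t and not q) iff not t) implies q) and ((not t and q) implies ((q and not r) or ((r implies not p) and p))))}.
((((t and not q) iff not t) implies q) and ((not t and q) implies ((q and not r) or ((r implies not p) and p)))): α-rule — add (((t and not q) iff not t) implies q), ((not t and q) implies ((q and not r) or ((r implies not p) and p))).
(((t and not q) iff not t) implies q): β-rule — branch into not ((t and not q) iff not t)  //  q.
  branch 1 (add not ((t and not q) iff not t)):
    ((not t and q) implies ((q and not r) or ((r implies not p) and p))): β-rule — branch into not (not t and q)  //  ((q and not r) or ((r implies not p) and p)).
      branch 1.1 (add not (not t and q)):
        not ((t and not q) iff not t): β-rule — branch into (t and not q), not not t  //  not (t and not q), not t.
          branch 1.1.1 (add (t and not q), not not t):
            (t and not q): α-rule — add t, not q.
            not (not t and q): β-rule — branch into not not t  //  not q.
              branch 1.1.1.1 (add not not t):
                ○ open, literals {q=0, t=1}.
              branch 1.1.1.2 (add not q):
                ○ open, literals {q=0, t=1}.
          branch 1.1.2 (add not (t and not q), not t):
            not (not t and q): β-rule — branch into not not t  //  not q.
              branch 1.1.2.1 (add not not t):
                × closes — contains both t and not t.
              branch 1.1.2.2 (add not q):
                not (t and not q): β-rule — branch into not t  //  not not q.
                  branch 1.1.2.2.1 (add not t):
                    ○ open, literals {q=0, t=0}.
                  branch 1.1.2.2.2 (add not not q):
                    × closes — contains both q and not q.
      branch 1.2 (add ((q and not r) or ((r implies not p) and p))):
        not ((t and not q) iff not t): β-rule — branch into (t and not q), not not t  //  not (t and not q), not t.
          branch 1.2.1 (add (t and not q), not not t):
            (t and not q): α-rule — add t, not q.
            ((q and not r) or ((r implies not p) and p)): β-rule — branch into (q and not r)  //  ((r implies not p) and p).
              branch 1.2.1.1 (add (q and not r)):
                (q and not r): α-rule — add q, not r.
                × closes — contains both q and not q.
              branch 1.2.1.2 (add ((r implies not p) and p)):
                ((r implies not p) and p): α-rule — add (r implies not p), p.
                (r implies not p): β-rule — branch into not r  //  not p.
                  branch 1.2.1.2.1 (add not r):
                    ○ open, literals {p=1, q=0, r=0, t=1}.
                  branch 1.2.1.2.2 (add not p):
                    × closes — contains both p and not p.
          branch 1.2.2 (add not (t and not q), not t):
            ((q and not r) or ((r implies not p) and p)): β-rule — branch into (q and not r)  //  ((r implies not p) and p).
              branch 1.2.2.1 (add (q and not r)):
                (q and not r): α-rule — add q, not r.
                not (t and not q): β-rule — branch into not t  //  not not q.
                  branch 1.2.2.1.1 (add not t):
                    ○ open, literals {q=1, r=0, t=0}.
                  branch 1.2.2.1.2 (add not not q):
                    ○ open, literals {q=1, r=0, t=0}.
              branch 1.2.2.2 (add ((r implies not p) and p)):
                ((r implies not p) and p): α-rule — add (r implies not p), p.
                not (t and not q): β-rule — branch into not t  //  not not q.
                  branch 1.2.2.2.1 (add not t):
                    (r implies not p): β-rule — branch into not r  //  not p.
                      branch 1.2.2.2.1.1 (add not r):
                        ○ open, literals {p=1, r=0, t=0}.
                      branch 1.2.2.2.1.2 (add not p):
                        × closes — contains both p and not p.
                  branch 1.2.2.2.2 (add not not q):
                    (r implies not p): β-rule — branch into not r  //  not p.
                      branch 1.2.2.2.2.1 (add not r):
                        ○ open, literals {p=1, q=1, r=0, t=0}.
                      branch 1.2.2.2.2.2 (add not p):
                        × closes — contains both p and not p.
  branch 2 (add q):
    ((not t and q) implies ((q and not r) or ((r implies not p) and p))): β-rule — branch into not (not t and q)  //  ((q and not r) or ((r implies not p) and p)).
      branch 2.1 (add not (not t and q)):
        not (not t and q): β-rule — branch into not not t  //  not q.
          branch 2.1.1 (add not not t):
            ○ open, literals {q=1, t=1}.
          branch 2.1.2 (add not q):
            × closes — contains both q and not q.
      branch 2.2 (add ((q and not r) or ((r implies not p) and p))):
        ((q and not r) or ((r implies not p) and p)): β-rule — branch into (q and not r)  //  ((r implies not p) and p).
          branch 2.2.1 (add (q and not r)):
            (q and not r): α-rule — add q, not r.
            ○ open, literals {q=1, r=0}.
          branch 2.2.2 (add ((r implies not p) and p)):
            ((r implies not p) and p): α-rule — add (r implies not p), p.
            (r implies not p): β-rule — branch into not r  //  not p.
              branch 2.2.2.1 (add not r):
                ○ open, literals {p=1, q=1, r=0}.
              branch 2.2.2.2 (add not p):
                × closes — contains both p and not p.
8 branches closed, 11 open.
Each open branch fixes some atoms; the unmentioned ones are free. Counting distinct full assignments: branch {q=0, t=1} (r, s, p) contributes 8 new; branch {q=0, t=1} (r, s, p) contributes 0 new; branch {q=0, t=0} (r, s, p) contributes 8 new; branch {p=1, q=0, r=0, t=1} (s) contributes 0 new; branch {q=1, r=0, t=0} (s, p) contributes 4 new; branch {q=1, r=0, t=0} (s, p) contributes 0 new; branch {p=1, r=0, t=0} (s, q) contributes 0 new; branch {p=1, q=1, r=0, t=0} (s) contributes 0 new; branch {q=1, t=1} (r, s, p) contributes 8 new; branch {q=1, r=0} (s, p, t) contributes 0 new; branch {p=1, q=1, r=0} (s, t) contributes 0 new. Total: 28.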